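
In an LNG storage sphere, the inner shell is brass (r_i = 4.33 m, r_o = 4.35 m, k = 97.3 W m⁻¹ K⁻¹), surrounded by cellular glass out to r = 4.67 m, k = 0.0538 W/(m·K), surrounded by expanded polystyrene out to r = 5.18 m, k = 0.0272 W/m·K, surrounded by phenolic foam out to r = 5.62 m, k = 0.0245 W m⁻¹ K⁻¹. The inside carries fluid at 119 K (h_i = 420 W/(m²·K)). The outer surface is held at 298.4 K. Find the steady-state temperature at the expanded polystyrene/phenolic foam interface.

T = 232.7 K

Resistance network (inner→outer):
  R_conv,in = 1/(4πr²h) = 1/(4π·4.33²·420) = 1.011×10^-5 K/W
  R_brass = (1/4.33 − 1/4.35)/(4πk) = 0.001062/(4π·97.3) = 8.684×10^-7 K/W
  R_cellular glass = (1/4.35 − 1/4.67)/(4πk) = 0.01575/(4π·0.0538) = 0.02330 K/W
  R_expanded polystyrene = (1/4.67 − 1/5.18)/(4πk) = 0.02108/(4π·0.0272) = 0.06168 K/W
  R_phenolic foam = (1/5.18 − 1/5.62)/(4πk) = 0.01511/(4π·0.0245) = 0.04909 K/W
ΣR = 1.011×10^-5 + 8.684×10^-7 + 0.02330 + 0.06168 + 0.04909 = 0.1341 K/W
Q = ΔT/ΣR = (119 K − 298.4 K)/0.1341 = -1338 W
From the inner boundary to the expanded polystyrene/phenolic foam interface, ΣR_partial = 0.08499 K/W.
T_interface = T_in − Q·ΣR_partial = 119 K − (-1338)(0.08499) = 232.7 K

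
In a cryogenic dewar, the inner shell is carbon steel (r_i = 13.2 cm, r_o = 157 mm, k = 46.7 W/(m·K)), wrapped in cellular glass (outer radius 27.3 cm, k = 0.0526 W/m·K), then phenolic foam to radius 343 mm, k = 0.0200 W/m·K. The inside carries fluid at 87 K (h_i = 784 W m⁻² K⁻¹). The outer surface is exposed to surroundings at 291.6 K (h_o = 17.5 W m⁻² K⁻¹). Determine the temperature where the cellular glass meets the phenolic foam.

Series thermal resistances, inner to outer:
  R_conv,in = 1/(4πr²h) = 1/(4π·0.132²·784) = 0.005825 K/W
  R_carbon steel = (1/0.132 − 1/0.157)/(4πk) = 1.206/(4π·46.7) = 0.002056 K/W
  R_cellular glass = (1/0.157 − 1/0.273)/(4πk) = 2.706/(4π·0.0526) = 4.094 K/W
  R_phenolic foam = (1/0.273 − 1/0.343)/(4πk) = 0.7476/(4π·0.0200) = 2.974 K/W
  R_conv,out = 1/(4πr²h) = 1/(4π·0.343²·17.5) = 0.03865 K/W
ΣR = 0.005825 + 0.002056 + 4.094 + 2.974 + 0.03865 = 7.115 K/W
Q = ΔT/ΣR = (87 K − 291.6 K)/7.115 = -28.76 W
From the inner boundary to the cellular glass/phenolic foam interface, ΣR_partial = 4.102 K/W.
T_interface = T_in − Q·ΣR_partial = 87 K − (-28.76)(4.102) = 205.0 K

T = 205.0 K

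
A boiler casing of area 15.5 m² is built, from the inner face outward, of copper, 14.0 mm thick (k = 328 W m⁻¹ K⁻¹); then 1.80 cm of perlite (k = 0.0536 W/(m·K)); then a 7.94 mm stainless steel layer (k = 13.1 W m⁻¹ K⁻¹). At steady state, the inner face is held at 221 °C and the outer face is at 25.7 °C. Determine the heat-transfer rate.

Series thermal resistances, inner to outer:
  R_copper = L/(kA) = 0.0140/(328·15.5) = 2.754×10^-6 K/W
  R_perlite = L/(kA) = 0.0180/(0.0536·15.5) = 0.02167 K/W
  R_stainless steel = L/(kA) = 0.00794/(13.1·15.5) = 3.910×10^-5 K/W
ΣR = 2.754×10^-6 + 0.02167 + 3.910×10^-5 = 0.02171 K/W
Q = ΔT/ΣR = (221 °C − 25.7 °C)/0.02171 = 9000 W

Q = 9000 W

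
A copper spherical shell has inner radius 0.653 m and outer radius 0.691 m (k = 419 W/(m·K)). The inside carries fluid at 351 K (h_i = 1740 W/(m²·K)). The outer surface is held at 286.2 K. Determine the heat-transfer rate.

Q = 5.26×10^5 W

Resistance network (inner→outer):
  R_conv,in = 1/(4πr²h) = 1/(4π·0.653²·1740) = 1.073×10^-4 K/W
  R_copper = (1/0.653 − 1/0.691)/(4πk) = 0.08422/(4π·419) = 1.599×10^-5 K/W
ΣR = 1.073×10^-4 + 1.599×10^-5 = 1.233×10^-4 K/W
Q = ΔT/ΣR = (351 K − 286.2 K)/1.233×10^-4 = 5.26×10^5 W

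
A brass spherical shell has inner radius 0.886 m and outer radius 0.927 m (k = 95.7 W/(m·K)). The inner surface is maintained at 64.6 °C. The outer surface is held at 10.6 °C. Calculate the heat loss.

Q = 1300 kW

Q = 4πk·ΔT/(1/r₁ − 1/r₂) = 4π × 95.7 × 54 / (1/0.886 − 1/0.927) = 1.30×10^6 W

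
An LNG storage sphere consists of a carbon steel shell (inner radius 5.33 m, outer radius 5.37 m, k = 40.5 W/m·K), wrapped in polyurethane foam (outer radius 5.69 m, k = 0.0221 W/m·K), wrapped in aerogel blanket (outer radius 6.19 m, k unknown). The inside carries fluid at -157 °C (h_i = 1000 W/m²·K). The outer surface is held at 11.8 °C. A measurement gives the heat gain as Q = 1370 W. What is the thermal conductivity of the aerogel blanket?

k = 0.0132 W/m·K

ΣR = ΔT/Q = |-157 − 11.8|/1370 = 0.1232 K/W
Known resistances:
  R_conv,in = 1/(4πr²h) = 1/(4π·5.33²·1000) = 2.801×10^-6 K/W
  R_carbon steel = (1/5.33 − 1/5.37)/(4πk) = 0.001398/(4π·40.5) = 2.746×10^-6 K/W
  R_polyurethane foam = (1/5.37 − 1/5.69)/(4πk) = 0.01047/(4π·0.0221) = 0.03771 K/W
R_aerogel blanket = ΣR − ΣR_known = 0.1232 − 0.03772 = 0.08548 K/W
(1/r₁−1/r₂)/(4πk) = 0.08548 ⇒ k = 0.01420/(4π·0.08548) = 0.0132 W/m·K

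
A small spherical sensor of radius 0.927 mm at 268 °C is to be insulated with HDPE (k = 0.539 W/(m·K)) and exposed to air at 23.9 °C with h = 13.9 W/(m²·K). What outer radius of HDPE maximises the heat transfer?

r_cr = 7.76 cm

For a sphere, r_cr = 2k_ins/h = 2·0.539/13.9 = 0.0776 m = 7.76 cm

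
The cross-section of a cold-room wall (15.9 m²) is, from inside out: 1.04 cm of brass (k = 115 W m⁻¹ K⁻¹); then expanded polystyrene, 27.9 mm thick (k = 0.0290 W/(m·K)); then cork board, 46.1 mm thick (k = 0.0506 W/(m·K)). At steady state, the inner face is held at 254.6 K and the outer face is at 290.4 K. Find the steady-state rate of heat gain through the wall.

Treat each layer as a resistance in series:
  R_brass = L/(kA) = 0.0104/(115·15.9) = 5.688×10^-6 K/W
  R_expanded polystyrene = L/(kA) = 0.0279/(0.0290·15.9) = 0.06051 K/W
  R_cork board = L/(kA) = 0.0461/(0.0506·15.9) = 0.05730 K/W
ΣR = 5.688×10^-6 + 0.06051 + 0.05730 = 0.1178 K/W
Q = ΔT/ΣR = (254.6 K − 290.4 K)/0.1178 = -304 W
(Negative Q ⇒ heat flows inward; heat gain = 304 W.)

Q = 304 W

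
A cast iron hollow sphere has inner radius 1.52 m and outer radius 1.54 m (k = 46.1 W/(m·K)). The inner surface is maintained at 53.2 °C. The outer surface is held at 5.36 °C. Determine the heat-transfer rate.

Q = 3240 kW

Q = 4πk·ΔT/(1/r₁ − 1/r₂) = 4π × 46.1 × 47.84 / (1/1.52 − 1/1.54) = 3.24×10^6 W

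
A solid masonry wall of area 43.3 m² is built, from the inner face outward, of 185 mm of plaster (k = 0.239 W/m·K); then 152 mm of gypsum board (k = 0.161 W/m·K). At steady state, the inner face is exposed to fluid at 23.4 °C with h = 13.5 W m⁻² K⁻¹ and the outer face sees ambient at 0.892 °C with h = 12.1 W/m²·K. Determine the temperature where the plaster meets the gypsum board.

Series thermal resistances, inner to outer:
  R_conv,in = 1/(hA) = 1/(13.5·43.3) = 0.001711 K/W
  R_plaster = L/(kA) = 0.185/(0.239·43.3) = 0.01788 K/W
  R_gypsum board = L/(kA) = 0.152/(0.161·43.3) = 0.02180 K/W
  R_conv,out = 1/(hA) = 1/(12.1·43.3) = 0.001909 K/W
ΣR = 0.001711 + 0.01788 + 0.02180 + 0.001909 = 0.04330 K/W
Q = ΔT/ΣR = (23.4 °C − 0.892 °C)/0.04330 = 519.8 W
From the inner boundary to the plaster/gypsum board interface, ΣR_partial = 0.01959 K/W.
T_interface = T_in − Q·ΣR_partial = 23.4 °C − (519.8)(0.01959) = 13.2 °C

T = 13.2 °C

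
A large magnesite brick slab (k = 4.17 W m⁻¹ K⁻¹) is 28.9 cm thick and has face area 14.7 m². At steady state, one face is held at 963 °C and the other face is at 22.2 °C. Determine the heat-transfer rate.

Q = 200 kW

Q = kA·ΔT/L = 4.17 × 14.7 × |963 °C − 22.2 °C| / 0.289 = 2.00×10^5 W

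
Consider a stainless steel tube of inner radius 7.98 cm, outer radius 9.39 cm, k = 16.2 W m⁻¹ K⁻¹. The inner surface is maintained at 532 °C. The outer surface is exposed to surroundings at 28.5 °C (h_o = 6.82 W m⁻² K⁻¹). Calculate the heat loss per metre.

Q' = 2010 W/m

Treat each layer as a resistance in series:
  R'_stainless steel = ln(0.0939/0.0798)/(2πk) = 0.1627/(2π·16.2) = 0.001598 m·K/W
  R'_conv,out = 1/(2πr h) = 1/(2π·0.0939·6.82) = 0.2485 m·K/W
ΣR = 0.001598 + 0.2485 = 0.2501 m·K/W
Q' = ΔT/ΣR = (532 °C − 28.5 °C)/0.2501 = 2010 W/m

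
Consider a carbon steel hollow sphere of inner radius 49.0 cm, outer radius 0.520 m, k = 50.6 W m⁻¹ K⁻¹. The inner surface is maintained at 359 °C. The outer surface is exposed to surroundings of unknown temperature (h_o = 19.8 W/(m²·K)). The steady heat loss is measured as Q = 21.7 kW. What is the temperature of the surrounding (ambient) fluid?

Series resistances:
  R_carbon steel = (1/0.490 − 1/0.520)/(4πk) = 0.1177/(4π·50.6) = 1.852×10^-4 K/W
  R_conv,out = 1/(4πr²h) = 1/(4π·0.520²·19.8) = 0.01486 K/W
ΣR = 0.01505 K/W
ΔT = Q·ΣR = 21700 × 0.01505 = 326.6 K
Heat flows outward, so T_out = T_in − ΔT = 359 − 326.6 = 32.4 °C

T_out = 32.4 °C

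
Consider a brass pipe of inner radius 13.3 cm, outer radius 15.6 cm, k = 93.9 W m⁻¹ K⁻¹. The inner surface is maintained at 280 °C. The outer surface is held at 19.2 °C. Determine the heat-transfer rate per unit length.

Q' = 2πk·ΔT/ln(r₂/r₁) = 2π × 93.9 × 260.8 / ln(0.156/0.133) = 9.65×10^5 W/m

Q' = 965 kW/m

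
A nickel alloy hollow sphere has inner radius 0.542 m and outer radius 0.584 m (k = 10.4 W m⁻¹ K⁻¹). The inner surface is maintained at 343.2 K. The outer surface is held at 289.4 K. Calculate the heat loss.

Q = 53.0 kW

Q = 4πk·ΔT/(1/r₁ − 1/r₂) = 4π × 10.4 × 53.8 / (1/0.542 − 1/0.584) = 53000 W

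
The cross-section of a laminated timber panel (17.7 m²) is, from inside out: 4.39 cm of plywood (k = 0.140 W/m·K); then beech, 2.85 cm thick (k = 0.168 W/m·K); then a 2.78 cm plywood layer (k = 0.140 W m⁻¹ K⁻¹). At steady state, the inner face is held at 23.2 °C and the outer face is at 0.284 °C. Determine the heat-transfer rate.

Q = 595 W

Treat each layer as a resistance in series:
  R_plywood = L/(kA) = 0.0439/(0.140·17.7) = 0.01772 K/W
  R_beech = L/(kA) = 0.0285/(0.168·17.7) = 0.009584 K/W
  R_plywood = L/(kA) = 0.0278/(0.140·17.7) = 0.01122 K/W
ΣR = 0.01772 + 0.009584 + 0.01122 = 0.03852 K/W
Q = ΔT/ΣR = (23.2 °C − 0.284 °C)/0.03852 = 595 W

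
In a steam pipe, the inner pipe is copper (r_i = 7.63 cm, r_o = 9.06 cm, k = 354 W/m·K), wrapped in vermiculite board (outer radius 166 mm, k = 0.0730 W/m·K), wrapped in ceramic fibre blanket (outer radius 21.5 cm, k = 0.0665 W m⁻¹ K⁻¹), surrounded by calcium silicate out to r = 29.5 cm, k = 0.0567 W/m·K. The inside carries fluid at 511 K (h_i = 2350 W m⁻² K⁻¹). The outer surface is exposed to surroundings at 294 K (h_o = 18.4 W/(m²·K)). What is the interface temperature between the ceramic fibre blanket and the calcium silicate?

Treat each layer as a resistance in series:
  R'_conv,in = 1/(2πr h) = 1/(2π·0.0763·2350) = 8.876×10^-4 m·K/W
  R'_copper = ln(0.0906/0.0763)/(2πk) = 0.1718/(2π·354) = 7.723×10^-5 m·K/W
  R'_vermiculite board = ln(0.166/0.0906)/(2πk) = 0.6055/(2π·0.0730) = 1.320 m·K/W
  R'_ceramic fibre blanket = ln(0.215/0.166)/(2πk) = 0.2587/(2π·0.0665) = 0.6190 m·K/W
  R'_calcium silicate = ln(0.295/0.215)/(2πk) = 0.3163/(2π·0.0567) = 0.8879 m·K/W
  R'_conv,out = 1/(2πr h) = 1/(2π·0.295·18.4) = 0.02932 m·K/W
ΣR = 8.876×10^-4 + 7.723×10^-5 + 1.320 + 0.6190 + 0.8879 + 0.02932 = 2.857 m·K/W
Q' = ΔT/ΣR = (511 K − 294 K)/2.857 = 75.95 W/m
From the inner boundary to the ceramic fibre blanket/calcium silicate interface, ΣR_partial = 1.940 m·K/W.
T_interface = T_in − Q'·ΣR_partial = 511 K − (75.95)(1.940) = 363.7 K

T = 363.7 K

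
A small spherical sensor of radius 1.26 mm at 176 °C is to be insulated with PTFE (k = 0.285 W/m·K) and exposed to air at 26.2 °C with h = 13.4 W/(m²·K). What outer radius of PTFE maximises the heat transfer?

r_cr = 4.25 cm

For a sphere, r_cr = 2k_ins/h = 2·0.285/13.4 = 0.0425 m = 4.25 cm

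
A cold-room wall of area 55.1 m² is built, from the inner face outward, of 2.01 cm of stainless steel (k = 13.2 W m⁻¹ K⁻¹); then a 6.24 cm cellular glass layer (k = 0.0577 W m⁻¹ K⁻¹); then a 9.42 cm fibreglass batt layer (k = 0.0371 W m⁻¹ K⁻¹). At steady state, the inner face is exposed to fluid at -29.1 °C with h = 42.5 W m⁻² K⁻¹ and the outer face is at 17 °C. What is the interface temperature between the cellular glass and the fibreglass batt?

T = -15.1 °C

Resistance network (inner→outer):
  R_conv,in = 1/(hA) = 1/(42.5·55.1) = 4.270×10^-4 K/W
  R_stainless steel = L/(kA) = 0.0201/(13.2·55.1) = 2.764×10^-5 K/W
  R_cellular glass = L/(kA) = 0.0624/(0.0577·55.1) = 0.01963 K/W
  R_fibreglass batt = L/(kA) = 0.0942/(0.0371·55.1) = 0.04608 K/W
ΣR = 4.270×10^-4 + 2.764×10^-5 + 0.01963 + 0.04608 = 0.06616 K/W
Q = ΔT/ΣR = (-29.1 °C − 17 °C)/0.06616 = -696.8 W
From the inner boundary to the cellular glass/fibreglass batt interface, ΣR_partial = 0.02008 K/W.
T_interface = T_in − Q·ΣR_partial = -29.1 °C − (-696.8)(0.02008) = -15.1 °C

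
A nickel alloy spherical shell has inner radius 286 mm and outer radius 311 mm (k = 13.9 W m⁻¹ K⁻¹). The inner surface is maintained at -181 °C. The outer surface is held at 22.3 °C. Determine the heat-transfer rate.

Q = 126 kW

Q = 4πk·ΔT/(1/r₁ − 1/r₂) = 4π × 13.9 × 203.3 / (1/0.286 − 1/0.311) = 1.26×10^5 W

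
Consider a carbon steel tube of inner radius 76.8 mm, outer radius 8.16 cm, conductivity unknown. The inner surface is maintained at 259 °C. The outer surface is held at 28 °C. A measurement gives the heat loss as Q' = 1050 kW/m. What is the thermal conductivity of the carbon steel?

ΣR = ΔT/Q' = |259 − 28|/1.05×10^6 = 2.200×10^-4 m·K/W
ln(r₂/r₁)/(2πk) = 2.200×10^-4 ⇒ k = 0.06062/(2π·2.200×10^-4) = 43.9 W/m·K

k = 43.9 W/m·K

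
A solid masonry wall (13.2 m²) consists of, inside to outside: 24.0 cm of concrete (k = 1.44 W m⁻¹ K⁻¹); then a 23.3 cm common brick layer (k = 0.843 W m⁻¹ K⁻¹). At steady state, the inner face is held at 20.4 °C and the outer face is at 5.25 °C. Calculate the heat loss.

Series thermal resistances, inner to outer:
  R_concrete = L/(kA) = 0.240/(1.44·13.2) = 0.01263 K/W
  R_common brick = L/(kA) = 0.233/(0.843·13.2) = 0.02094 K/W
ΣR = 0.01263 + 0.02094 = 0.03357 K/W
Q = ΔT/ΣR = (20.4 °C − 5.25 °C)/0.03357 = 451 W

Q = 451 W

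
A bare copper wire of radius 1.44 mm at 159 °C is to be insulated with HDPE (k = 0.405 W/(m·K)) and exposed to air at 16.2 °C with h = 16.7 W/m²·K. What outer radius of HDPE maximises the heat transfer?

For a cylinder, r_cr = k_ins/h = 0.405/16.7 = 0.0243 m = 2.43 cm

r_cr = 2.43 cm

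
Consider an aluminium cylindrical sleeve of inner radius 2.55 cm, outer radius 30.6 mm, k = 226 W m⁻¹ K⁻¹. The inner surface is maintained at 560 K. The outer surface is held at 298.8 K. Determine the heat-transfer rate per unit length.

Q' = 2030 kW/m

Q' = 2πk·ΔT/ln(r₂/r₁) = 2π × 226 × 261.2 / ln(0.0306/0.0255) = 2.03×10^6 W/m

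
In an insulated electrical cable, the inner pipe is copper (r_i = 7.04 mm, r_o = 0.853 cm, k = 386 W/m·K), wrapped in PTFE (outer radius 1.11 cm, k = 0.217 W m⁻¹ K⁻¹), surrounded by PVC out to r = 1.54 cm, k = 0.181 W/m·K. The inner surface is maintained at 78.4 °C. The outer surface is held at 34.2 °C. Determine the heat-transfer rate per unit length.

Series thermal resistances, inner to outer:
  R'_copper = ln(0.00853/0.00704)/(2πk) = 0.1920/(2π·386) = 7.916×10^-5 m·K/W
  R'_PTFE = ln(0.0111/0.00853)/(2πk) = 0.2634/(2π·0.217) = 0.1932 m·K/W
  R'_PVC = ln(0.0154/0.0111)/(2πk) = 0.3274/(2π·0.181) = 0.2879 m·K/W
ΣR = 7.916×10^-5 + 0.1932 + 0.2879 = 0.4812 m·K/W
Q' = ΔT/ΣR = (78.4 °C − 34.2 °C)/0.4812 = 91.9 W/m

Q' = 91.9 W/m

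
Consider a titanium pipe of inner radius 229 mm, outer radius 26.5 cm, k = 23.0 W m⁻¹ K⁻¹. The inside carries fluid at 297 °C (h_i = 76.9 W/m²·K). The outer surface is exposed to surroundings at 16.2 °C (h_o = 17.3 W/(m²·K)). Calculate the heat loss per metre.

Q' = 6.27 kW/m

Resistance network (inner→outer):
  R'_conv,in = 1/(2πr h) = 1/(2π·0.229·76.9) = 0.009038 m·K/W
  R'_titanium = ln(0.265/0.229)/(2πk) = 0.1460/(2π·23.0) = 0.001010 m·K/W
  R'_conv,out = 1/(2πr h) = 1/(2π·0.265·17.3) = 0.03472 m·K/W
ΣR = 0.009038 + 0.001010 + 0.03472 = 0.04477 m·K/W
Q' = ΔT/ΣR = (297 °C − 16.2 °C)/0.04477 = 6270 W/m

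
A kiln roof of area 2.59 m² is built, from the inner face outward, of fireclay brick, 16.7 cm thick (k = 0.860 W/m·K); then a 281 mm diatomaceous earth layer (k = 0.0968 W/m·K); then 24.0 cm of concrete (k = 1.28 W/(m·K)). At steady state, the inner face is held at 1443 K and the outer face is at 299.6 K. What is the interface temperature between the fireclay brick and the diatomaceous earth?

T = 1375 K

Series thermal resistances, inner to outer:
  R_fireclay brick = L/(kA) = 0.167/(0.860·2.59) = 0.07498 K/W
  R_diatomaceous earth = L/(kA) = 0.281/(0.0968·2.59) = 1.121 K/W
  R_concrete = L/(kA) = 0.240/(1.28·2.59) = 0.07239 K/W
ΣR = 0.07498 + 1.121 + 0.07239 = 1.268 K/W
Q = ΔT/ΣR = (1443 K − 299.6 K)/1.268 = 901.7 W
From the inner boundary to the fireclay brick/diatomaceous earth interface, ΣR_partial = 0.07498 K/W.
T_interface = T_in − Q·ΣR_partial = 1443 K − (901.7)(0.07498) = 1375 K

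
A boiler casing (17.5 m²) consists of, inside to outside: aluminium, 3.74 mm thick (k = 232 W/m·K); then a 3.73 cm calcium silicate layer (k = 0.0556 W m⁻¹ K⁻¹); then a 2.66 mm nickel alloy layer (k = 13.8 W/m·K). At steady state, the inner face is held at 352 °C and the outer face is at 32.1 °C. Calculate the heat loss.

Q = 8340 W

Series thermal resistances, inner to outer:
  R_aluminium = L/(kA) = 0.00374/(232·17.5) = 9.212×10^-7 K/W
  R_calcium silicate = L/(kA) = 0.0373/(0.0556·17.5) = 0.03834 K/W
  R_nickel alloy = L/(kA) = 0.00266/(13.8·17.5) = 1.101×10^-5 K/W
ΣR = 9.212×10^-7 + 0.03834 + 1.101×10^-5 = 0.03835 K/W
Q = ΔT/ΣR = (352 °C − 32.1 °C)/0.03835 = 8340 W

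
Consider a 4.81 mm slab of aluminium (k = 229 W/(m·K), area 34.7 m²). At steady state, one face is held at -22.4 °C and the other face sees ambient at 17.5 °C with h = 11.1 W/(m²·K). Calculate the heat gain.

Series thermal resistances, inner to outer:
  R_aluminium = L/(kA) = 0.00481/(229·34.7) = 6.053×10^-7 K/W
  R_conv,out = 1/(hA) = 1/(11.1·34.7) = 0.002596 K/W
ΣR = 6.053×10^-7 + 0.002596 = 0.002597 K/W
Q = ΔT/ΣR = (-22.4 °C − 17.5 °C)/0.002597 = -15400 W
(Negative Q ⇒ heat flows inward; heat gain = 15400 W.)

Q = 15.4 kW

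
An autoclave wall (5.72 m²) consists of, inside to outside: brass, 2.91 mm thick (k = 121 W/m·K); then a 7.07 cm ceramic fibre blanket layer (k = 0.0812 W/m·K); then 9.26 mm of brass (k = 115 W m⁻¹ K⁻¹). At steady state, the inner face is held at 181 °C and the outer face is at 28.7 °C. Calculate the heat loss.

Series thermal resistances, inner to outer:
  R_brass = L/(kA) = 0.00291/(121·5.72) = 4.204×10^-6 K/W
  R_ceramic fibre blanket = L/(kA) = 0.0707/(0.0812·5.72) = 0.1522 K/W
  R_brass = L/(kA) = 0.00926/(115·5.72) = 1.408×10^-5 K/W
ΣR = 4.204×10^-6 + 0.1522 + 1.408×10^-5 = 0.1522 K/W
Q = ΔT/ΣR = (181 °C − 28.7 °C)/0.1522 = 1000 W

Q = 1000 W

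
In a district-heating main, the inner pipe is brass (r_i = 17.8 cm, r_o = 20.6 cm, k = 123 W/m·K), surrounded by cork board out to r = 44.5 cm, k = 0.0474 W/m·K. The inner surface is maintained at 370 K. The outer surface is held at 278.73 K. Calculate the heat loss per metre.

Resistance network (inner→outer):
  R'_brass = ln(0.206/0.178)/(2πk) = 0.1461/(2π·123) = 1.890×10^-4 m·K/W
  R'_cork board = ln(0.445/0.206)/(2πk) = 0.7702/(2π·0.0474) = 2.586 m·K/W
ΣR = 1.890×10^-4 + 2.586 = 2.586 m·K/W
Q' = ΔT/ΣR = (370 K − 278.73 K)/2.586 = 35.3 W/m

Q' = 35.3 W/m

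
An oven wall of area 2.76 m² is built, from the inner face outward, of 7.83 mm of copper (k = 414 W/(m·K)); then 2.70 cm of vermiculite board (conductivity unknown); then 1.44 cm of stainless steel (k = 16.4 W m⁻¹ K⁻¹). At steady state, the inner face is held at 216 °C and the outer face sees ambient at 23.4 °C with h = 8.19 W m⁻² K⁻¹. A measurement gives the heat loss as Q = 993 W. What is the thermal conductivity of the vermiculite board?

ΣR = ΔT/Q = |216 − 23.4|/993 = 0.1940 K/W
Known resistances:
  R_copper = L/(kA) = 0.00783/(414·2.76) = 6.853×10^-6 K/W
  R_stainless steel = L/(kA) = 0.0144/(16.4·2.76) = 3.181×10^-4 K/W
  R_conv,out = 1/(hA) = 1/(8.19·2.76) = 0.04424 K/W
R_vermiculite board = ΣR − ΣR_known = 0.1940 − 0.04456 = 0.1494 K/W
L/(kA) = 0.1494 ⇒ k = 0.0270/(0.1494·2.76) = 0.0655 W/m·K

k = 0.0655 W/m·K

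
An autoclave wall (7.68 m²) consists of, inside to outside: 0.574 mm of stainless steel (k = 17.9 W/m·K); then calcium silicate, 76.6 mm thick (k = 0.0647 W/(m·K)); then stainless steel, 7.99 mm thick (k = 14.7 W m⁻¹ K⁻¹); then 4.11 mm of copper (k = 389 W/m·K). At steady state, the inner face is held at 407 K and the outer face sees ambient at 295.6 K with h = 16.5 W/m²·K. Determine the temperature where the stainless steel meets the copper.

T = 301.0 K

Series thermal resistances, inner to outer:
  R_stainless steel = L/(kA) = 5.74×10^-4/(17.9·7.68) = 4.175×10^-6 K/W
  R_calcium silicate = L/(kA) = 0.0766/(0.0647·7.68) = 0.1542 K/W
  R_stainless steel = L/(kA) = 0.00799/(14.7·7.68) = 7.077×10^-5 K/W
  R_copper = L/(kA) = 0.00411/(389·7.68) = 1.376×10^-6 K/W
  R_conv,out = 1/(hA) = 1/(16.5·7.68) = 0.007891 K/W
ΣR = 4.175×10^-6 + 0.1542 + 7.077×10^-5 + 1.376×10^-6 + 0.007891 = 0.1622 K/W
Q = ΔT/ΣR = (407 K − 295.6 K)/0.1622 = 686.8 W
From the inner boundary to the stainless steel/copper interface, ΣR_partial = 0.1543 K/W.
T_interface = T_in − Q·ΣR_partial = 407 K − (686.8)(0.1543) = 301.0 K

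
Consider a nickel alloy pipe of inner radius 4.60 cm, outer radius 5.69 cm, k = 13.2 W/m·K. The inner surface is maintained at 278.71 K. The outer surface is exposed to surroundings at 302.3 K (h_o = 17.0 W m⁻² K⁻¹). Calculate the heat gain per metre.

Treat each layer as a resistance in series:
  R'_nickel alloy = ln(0.0569/0.0460)/(2πk) = 0.2127/(2π·13.2) = 0.002564 m·K/W
  R'_conv,out = 1/(2πr h) = 1/(2π·0.0569·17.0) = 0.1645 m·K/W
ΣR = 0.002564 + 0.1645 = 0.1671 m·K/W
Q' = ΔT/ΣR = (278.71 K − 302.3 K)/0.1671 = -141 W/m
(Negative Q' ⇒ heat flows inward; heat gain = 141 W/m.)

Q' = 141 W/m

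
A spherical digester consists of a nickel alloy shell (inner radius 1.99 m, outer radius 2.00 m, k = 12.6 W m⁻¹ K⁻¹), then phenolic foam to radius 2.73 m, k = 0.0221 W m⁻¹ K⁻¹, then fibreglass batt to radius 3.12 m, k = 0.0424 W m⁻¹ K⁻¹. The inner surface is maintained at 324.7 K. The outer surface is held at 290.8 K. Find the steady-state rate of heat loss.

Resistance network (inner→outer):
  R_nickel alloy = (1/1.99 − 1/2.00)/(4πk) = 0.002513/(4π·12.6) = 1.587×10^-5 K/W
  R_phenolic foam = (1/2.00 − 1/2.73)/(4πk) = 0.1337/(4π·0.0221) = 0.4814 K/W
  R_fibreglass batt = (1/2.73 − 1/3.12)/(4πk) = 0.04579/(4π·0.0424) = 0.08594 K/W
ΣR = 1.587×10^-5 + 0.4814 + 0.08594 = 0.5674 K/W
Q = ΔT/ΣR = (324.7 K − 290.8 K)/0.5674 = 59.7 W

Q = 59.7 W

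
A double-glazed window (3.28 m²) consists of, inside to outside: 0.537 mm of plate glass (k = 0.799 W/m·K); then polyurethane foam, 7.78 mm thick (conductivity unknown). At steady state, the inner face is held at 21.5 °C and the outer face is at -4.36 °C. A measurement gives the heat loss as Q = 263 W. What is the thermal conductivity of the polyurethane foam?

k = 0.0242 W/m·K

ΣR = ΔT/Q = |21.5 − -4.36|/263 = 0.09833 K/W
Known resistances:
  R_plate glass = L/(kA) = 5.37×10^-4/(0.799·3.28) = 2.049×10^-4 K/W
R_polyurethane foam = ΣR − ΣR_known = 0.09833 − 2.049×10^-4 = 0.09813 K/W
L/(kA) = 0.09813 ⇒ k = 0.00778/(0.09813·3.28) = 0.0242 W/m·K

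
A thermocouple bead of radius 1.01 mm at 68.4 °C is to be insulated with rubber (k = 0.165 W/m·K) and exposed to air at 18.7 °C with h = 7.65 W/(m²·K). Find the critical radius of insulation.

r_cr = 4.31 cm

For a sphere, r_cr = 2k_ins/h = 2·0.165/7.65 = 0.0431 m = 4.31 cm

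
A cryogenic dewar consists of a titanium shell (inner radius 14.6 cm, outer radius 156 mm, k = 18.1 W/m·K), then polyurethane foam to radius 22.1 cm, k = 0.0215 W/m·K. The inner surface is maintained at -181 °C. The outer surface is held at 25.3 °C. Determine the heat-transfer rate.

Q = 29.6 W

Series thermal resistances, inner to outer:
  R_titanium = (1/0.146 − 1/0.156)/(4πk) = 0.4391/(4π·18.1) = 0.001930 K/W
  R_polyurethane foam = (1/0.156 − 1/0.221)/(4πk) = 1.885/(4π·0.0215) = 6.978 K/W
ΣR = 0.001930 + 6.978 = 6.980 K/W
Q = ΔT/ΣR = (-181 °C − 25.3 °C)/6.980 = -29.6 W
(Negative Q ⇒ heat flows inward; heat gain = 29.6 W.)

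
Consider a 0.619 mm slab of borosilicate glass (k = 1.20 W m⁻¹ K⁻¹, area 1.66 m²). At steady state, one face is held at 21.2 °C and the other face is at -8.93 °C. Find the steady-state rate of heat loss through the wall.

Q = 97.0 kW

Q = kA·ΔT/L = 1.20 × 1.66 × |21.2 °C − -8.93 °C| / 6.19×10^-4 = 97000 W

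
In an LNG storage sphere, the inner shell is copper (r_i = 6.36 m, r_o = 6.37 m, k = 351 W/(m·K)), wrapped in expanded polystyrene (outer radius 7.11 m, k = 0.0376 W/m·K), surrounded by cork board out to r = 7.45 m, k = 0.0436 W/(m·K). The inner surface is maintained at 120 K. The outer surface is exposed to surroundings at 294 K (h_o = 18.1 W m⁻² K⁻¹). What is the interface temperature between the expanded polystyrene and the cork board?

T = 249.7 K

Series thermal resistances, inner to outer:
  R_copper = (1/6.36 − 1/6.37)/(4πk) = 2.468×10^-4/(4π·351) = 5.596×10^-8 K/W
  R_expanded polystyrene = (1/6.37 − 1/7.11)/(4πk) = 0.01634/(4π·0.0376) = 0.03458 K/W
  R_cork board = (1/7.11 − 1/7.45)/(4πk) = 0.006419/(4π·0.0436) = 0.01172 K/W
  R_conv,out = 1/(4πr²h) = 1/(4π·7.45²·18.1) = 7.921×10^-5 K/W
ΣR = 5.596×10^-8 + 0.03458 + 0.01172 + 7.921×10^-5 = 0.04638 K/W
Q = ΔT/ΣR = (120 K − 294 K)/0.04638 = -3752 W
From the inner boundary to the expanded polystyrene/cork board interface, ΣR_partial = 0.03458 K/W.
T_interface = T_in − Q·ΣR_partial = 120 K − (-3752)(0.03458) = 249.7 K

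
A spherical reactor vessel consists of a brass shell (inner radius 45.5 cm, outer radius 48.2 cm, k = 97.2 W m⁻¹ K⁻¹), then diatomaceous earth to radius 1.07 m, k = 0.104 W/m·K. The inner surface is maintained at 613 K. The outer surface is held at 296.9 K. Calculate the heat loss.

Resistance network (inner→outer):
  R_brass = (1/0.455 − 1/0.482)/(4πk) = 0.1231/(4π·97.2) = 1.008×10^-4 K/W
  R_diatomaceous earth = (1/0.482 − 1/1.07)/(4πk) = 1.140/(4π·0.104) = 0.8724 K/W
ΣR = 1.008×10^-4 + 0.8724 = 0.8725 K/W
Q = ΔT/ΣR = (613 K − 296.9 K)/0.8725 = 362 W

Q = 362 W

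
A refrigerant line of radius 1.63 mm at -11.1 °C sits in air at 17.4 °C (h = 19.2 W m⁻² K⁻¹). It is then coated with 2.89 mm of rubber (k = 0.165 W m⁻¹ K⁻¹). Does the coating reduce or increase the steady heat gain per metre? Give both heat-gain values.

Critical radius for a cylinder: r_cr = k/h = 0.00859 m = 0.859 cm.
Outer radius after coating: r₂ = 0.00163 + 0.00289 = 0.00452 m.
Since r₁ < r_cr and r₂ ≤ r_cr, the coating moves toward the maximum at r_cr — heat gain rises.
Bare: R = 1/(2πr₁h) = 5.085 m·K/W; Q = 28.5/5.085 = 5.60 W/m.
Coated: R = R_cond + R_conv = 2.818 m·K/W; Q = 28.5/2.818 = 10.1 W/m.

increases: 5.60 → 10.1 W/m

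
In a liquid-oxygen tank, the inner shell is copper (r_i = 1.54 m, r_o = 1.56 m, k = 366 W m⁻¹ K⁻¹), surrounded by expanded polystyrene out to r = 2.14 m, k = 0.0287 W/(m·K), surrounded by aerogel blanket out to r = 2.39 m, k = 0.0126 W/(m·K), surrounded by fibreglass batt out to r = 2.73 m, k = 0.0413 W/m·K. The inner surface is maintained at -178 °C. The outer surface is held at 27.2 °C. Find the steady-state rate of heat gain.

Q = 230 W

Resistance network (inner→outer):
  R_copper = (1/1.54 − 1/1.56)/(4πk) = 0.008325/(4π·366) = 1.810×10^-6 K/W
  R_expanded polystyrene = (1/1.56 − 1/2.14)/(4πk) = 0.1737/(4π·0.0287) = 0.4817 K/W
  R_aerogel blanket = (1/2.14 − 1/2.39)/(4πk) = 0.04888/(4π·0.0126) = 0.3087 K/W
  R_fibreglass batt = (1/2.39 − 1/2.73)/(4πk) = 0.05211/(4π·0.0413) = 0.1004 K/W
ΣR = 1.810×10^-6 + 0.4817 + 0.3087 + 0.1004 = 0.8908 K/W
Q = ΔT/ΣR = (-178 °C − 27.2 °C)/0.8908 = -230 W
(Negative Q ⇒ heat flows inward; heat gain = 230 W.)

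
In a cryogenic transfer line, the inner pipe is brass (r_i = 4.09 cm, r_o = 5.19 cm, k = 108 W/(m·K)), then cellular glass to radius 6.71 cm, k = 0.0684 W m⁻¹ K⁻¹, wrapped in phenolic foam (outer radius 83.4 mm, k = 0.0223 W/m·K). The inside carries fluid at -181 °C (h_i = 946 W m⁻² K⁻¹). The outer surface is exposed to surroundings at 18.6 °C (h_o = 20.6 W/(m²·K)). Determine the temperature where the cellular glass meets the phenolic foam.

Series thermal resistances, inner to outer:
  R'_conv,in = 1/(2πr h) = 1/(2π·0.0409·946) = 0.004113 m·K/W
  R'_brass = ln(0.0519/0.0409)/(2πk) = 0.2382/(2π·108) = 3.510×10^-4 m·K/W
  R'_cellular glass = ln(0.0671/0.0519)/(2πk) = 0.2569/(2π·0.0684) = 0.5977 m·K/W
  R'_phenolic foam = ln(0.0834/0.0671)/(2πk) = 0.2175/(2π·0.0223) = 1.552 m·K/W
  R'_conv,out = 1/(2πr h) = 1/(2π·0.0834·20.6) = 0.09264 m·K/W
ΣR = 0.004113 + 3.510×10^-4 + 0.5977 + 1.552 + 0.09264 = 2.247 m·K/W
Q' = ΔT/ΣR = (-181 °C − 18.6 °C)/2.247 = -88.83 W/m
From the inner boundary to the cellular glass/phenolic foam interface, ΣR_partial = 0.6022 m·K/W.
T_interface = T_in − Q'·ΣR_partial = -181 °C − (-88.83)(0.6022) = -128 °C

T = -128 °C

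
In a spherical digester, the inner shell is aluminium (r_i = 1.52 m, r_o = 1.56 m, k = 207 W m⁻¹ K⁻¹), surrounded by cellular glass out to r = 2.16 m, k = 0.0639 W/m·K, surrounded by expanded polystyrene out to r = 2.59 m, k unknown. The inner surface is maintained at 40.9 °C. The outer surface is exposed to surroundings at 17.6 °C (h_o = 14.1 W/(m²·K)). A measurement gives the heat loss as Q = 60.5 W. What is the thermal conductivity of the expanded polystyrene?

ΣR = ΔT/Q = |40.9 − 17.6|/60.5 = 0.3851 K/W
Known resistances:
  R_aluminium = (1/1.52 − 1/1.56)/(4πk) = 0.01687/(4π·207) = 6.485×10^-6 K/W
  R_cellular glass = (1/1.56 − 1/2.16)/(4πk) = 0.1781/(4π·0.0639) = 0.2217 K/W
  R_conv,out = 1/(4πr²h) = 1/(4π·2.59²·14.1) = 8.413×10^-4 K/W
R_expanded polystyrene = ΣR − ΣR_known = 0.3851 − 0.2225 = 0.1626 K/W
(1/r₁−1/r₂)/(4πk) = 0.1626 ⇒ k = 0.07686/(4π·0.1626) = 0.0376 W/m·K

k = 0.0376 W/m·K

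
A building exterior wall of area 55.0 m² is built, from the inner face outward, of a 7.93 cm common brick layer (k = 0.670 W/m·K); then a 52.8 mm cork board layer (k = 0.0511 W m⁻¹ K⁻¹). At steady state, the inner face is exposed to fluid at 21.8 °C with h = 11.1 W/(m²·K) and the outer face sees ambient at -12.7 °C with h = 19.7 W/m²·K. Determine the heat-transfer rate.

Resistance network (inner→outer):
  R_conv,in = 1/(hA) = 1/(11.1·55.0) = 0.001638 K/W
  R_common brick = L/(kA) = 0.0793/(0.670·55.0) = 0.002152 K/W
  R_cork board = L/(kA) = 0.0528/(0.0511·55.0) = 0.01879 K/W
  R_conv,out = 1/(hA) = 1/(19.7·55.0) = 9.229×10^-4 K/W
ΣR = 0.001638 + 0.002152 + 0.01879 + 9.229×10^-4 = 0.02350 K/W
Q = ΔT/ΣR = (21.8 °C − -12.7 °C)/0.02350 = 1470 W

Q = 1470 W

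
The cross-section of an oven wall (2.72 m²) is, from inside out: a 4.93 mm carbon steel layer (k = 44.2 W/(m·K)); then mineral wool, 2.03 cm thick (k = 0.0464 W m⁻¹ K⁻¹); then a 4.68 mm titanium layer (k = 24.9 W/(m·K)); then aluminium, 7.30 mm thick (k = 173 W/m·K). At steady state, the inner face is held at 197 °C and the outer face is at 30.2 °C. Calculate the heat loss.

Treat each layer as a resistance in series:
  R_carbon steel = L/(kA) = 0.00493/(44.2·2.72) = 4.101×10^-5 K/W
  R_mineral wool = L/(kA) = 0.0203/(0.0464·2.72) = 0.1608 K/W
  R_titanium = L/(kA) = 0.00468/(24.9·2.72) = 6.910×10^-5 K/W
  R_aluminium = L/(kA) = 0.00730/(173·2.72) = 1.551×10^-5 K/W
ΣR = 4.101×10^-5 + 0.1608 + 6.910×10^-5 + 1.551×10^-5 = 0.1609 K/W
Q = ΔT/ΣR = (197 °C − 30.2 °C)/0.1609 = 1040 W

Q = 1040 W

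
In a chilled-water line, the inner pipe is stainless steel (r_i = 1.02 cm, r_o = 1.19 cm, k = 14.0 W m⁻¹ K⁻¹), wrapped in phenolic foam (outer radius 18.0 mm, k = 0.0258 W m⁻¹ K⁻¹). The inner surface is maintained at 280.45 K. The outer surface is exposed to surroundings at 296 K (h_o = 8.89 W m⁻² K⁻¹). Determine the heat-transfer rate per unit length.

Treat each layer as a resistance in series:
  R'_stainless steel = ln(0.0119/0.0102)/(2πk) = 0.1542/(2π·14.0) = 0.001752 m·K/W
  R'_phenolic foam = ln(0.0180/0.0119)/(2πk) = 0.4138/(2π·0.0258) = 2.553 m·K/W
  R'_conv,out = 1/(2πr h) = 1/(2π·0.0180·8.89) = 0.9946 m·K/W
ΣR = 0.001752 + 2.553 + 0.9946 = 3.549 m·K/W
Q' = ΔT/ΣR = (280.45 K − 296 K)/3.549 = -4.38 W/m
(Negative Q' ⇒ heat flows inward; heat gain = 4.38 W/m.)

Q' = 4.38 W/m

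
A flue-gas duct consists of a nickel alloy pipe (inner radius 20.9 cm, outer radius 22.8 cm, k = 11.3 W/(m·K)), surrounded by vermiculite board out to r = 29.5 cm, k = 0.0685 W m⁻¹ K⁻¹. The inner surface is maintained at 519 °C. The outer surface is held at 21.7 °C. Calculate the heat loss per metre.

Q' = 829 W/m

Resistance network (inner→outer):
  R'_nickel alloy = ln(0.228/0.209)/(2πk) = 0.08701/(2π·11.3) = 0.001226 m·K/W
  R'_vermiculite board = ln(0.295/0.228)/(2πk) = 0.2576/(2π·0.0685) = 0.5986 m·K/W
ΣR = 0.001226 + 0.5986 = 0.5998 m·K/W
Q' = ΔT/ΣR = (519 °C − 21.7 °C)/0.5998 = 829 W/m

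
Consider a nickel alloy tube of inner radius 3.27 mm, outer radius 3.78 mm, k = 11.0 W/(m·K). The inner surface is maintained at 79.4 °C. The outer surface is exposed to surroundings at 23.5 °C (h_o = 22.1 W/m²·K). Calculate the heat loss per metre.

Q' = 29.3 W/m

Series thermal resistances, inner to outer:
  R'_nickel alloy = ln(0.00378/0.00327)/(2πk) = 0.1449/(2π·11.0) = 0.002097 m·K/W
  R'_conv,out = 1/(2πr h) = 1/(2π·0.00378·22.1) = 1.905 m·K/W
ΣR = 0.002097 + 1.905 = 1.907 m·K/W
Q' = ΔT/ΣR = (79.4 °C − 23.5 °C)/1.907 = 29.3 W/m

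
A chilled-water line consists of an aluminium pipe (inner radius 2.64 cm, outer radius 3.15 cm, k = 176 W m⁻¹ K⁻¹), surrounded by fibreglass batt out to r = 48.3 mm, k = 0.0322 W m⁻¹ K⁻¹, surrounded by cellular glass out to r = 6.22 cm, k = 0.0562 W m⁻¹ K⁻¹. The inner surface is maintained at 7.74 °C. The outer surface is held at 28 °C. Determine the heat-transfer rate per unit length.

Resistance network (inner→outer):
  R'_aluminium = ln(0.0315/0.0264)/(2πk) = 0.1766/(2π·176) = 1.597×10^-4 m·K/W
  R'_fibreglass batt = ln(0.0483/0.0315)/(2πk) = 0.4274/(2π·0.0322) = 2.113 m·K/W
  R'_cellular glass = ln(0.0622/0.0483)/(2πk) = 0.2529/(2π·0.0562) = 0.7163 m·K/W
ΣR = 1.597×10^-4 + 2.113 + 0.7163 = 2.829 m·K/W
Q' = ΔT/ΣR = (7.74 °C − 28 °C)/2.829 = -7.16 W/m
(Negative Q' ⇒ heat flows inward; heat gain = 7.16 W/m.)

Q' = 7.16 W/m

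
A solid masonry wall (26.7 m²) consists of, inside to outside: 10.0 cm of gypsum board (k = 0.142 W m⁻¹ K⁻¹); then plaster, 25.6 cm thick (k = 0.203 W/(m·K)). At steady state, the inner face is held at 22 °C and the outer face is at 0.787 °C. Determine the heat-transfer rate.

Q = 288 W

Treat each layer as a resistance in series:
  R_gypsum board = L/(kA) = 0.100/(0.142·26.7) = 0.02638 K/W
  R_plaster = L/(kA) = 0.256/(0.203·26.7) = 0.04723 K/W
ΣR = 0.02638 + 0.04723 = 0.07361 K/W
Q = ΔT/ΣR = (22 °C − 0.787 °C)/0.07361 = 288 W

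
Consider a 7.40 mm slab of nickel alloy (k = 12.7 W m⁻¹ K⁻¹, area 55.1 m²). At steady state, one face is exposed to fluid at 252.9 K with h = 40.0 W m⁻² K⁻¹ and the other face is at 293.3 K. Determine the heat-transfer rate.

Series thermal resistances, inner to outer:
  R_conv,in = 1/(hA) = 1/(40.0·55.1) = 4.537×10^-4 K/W
  R_nickel alloy = L/(kA) = 0.00740/(12.7·55.1) = 1.057×10^-5 K/W
ΣR = 4.537×10^-4 + 1.057×10^-5 = 4.643×10^-4 K/W
Q = ΔT/ΣR = (252.9 K − 293.3 K)/4.643×10^-4 = -87000 W
(Negative Q ⇒ heat flows inward; heat gain = 87000 W.)

Q = 87.0 kW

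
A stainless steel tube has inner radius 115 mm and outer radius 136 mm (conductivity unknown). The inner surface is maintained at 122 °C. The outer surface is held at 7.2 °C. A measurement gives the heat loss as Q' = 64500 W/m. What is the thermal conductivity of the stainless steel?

ΣR = ΔT/Q' = |122 − 7.2|/64500 = 0.001780 m·K/W
ln(r₂/r₁)/(2πk) = 0.001780 ⇒ k = 0.1677/(2π·0.001780) = 15.0 W/m·K

k = 15.0 W/m·K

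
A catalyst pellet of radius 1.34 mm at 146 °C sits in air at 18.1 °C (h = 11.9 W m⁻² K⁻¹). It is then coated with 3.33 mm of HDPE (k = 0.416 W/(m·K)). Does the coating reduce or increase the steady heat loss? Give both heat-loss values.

increases: 0.0343 → 0.313 W

Critical radius for a sphere: r_cr = 2k/h = 0.0699 m = 6.99 cm.
Outer radius after coating: r₂ = 0.00134 + 0.00333 = 0.00467 m.
Since r₁ < r_cr and r₂ ≤ r_cr, the coating moves toward the maximum at r_cr — heat loss rises.
Bare: R = 1/(4πr₁²h) = 3724 K/W; Q = 127.9/3724 = 0.0343 W.
Coated: R = R_cond + R_conv = 408.4 K/W; Q = 127.9/408.4 = 0.313 W.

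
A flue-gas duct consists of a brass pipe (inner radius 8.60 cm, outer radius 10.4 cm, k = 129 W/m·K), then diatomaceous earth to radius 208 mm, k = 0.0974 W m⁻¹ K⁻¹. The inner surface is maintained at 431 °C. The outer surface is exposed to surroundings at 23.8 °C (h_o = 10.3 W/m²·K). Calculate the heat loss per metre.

Treat each layer as a resistance in series:
  R'_brass = ln(0.104/0.0860)/(2πk) = 0.1900/(2π·129) = 2.345×10^-4 m·K/W
  R'_diatomaceous earth = ln(0.208/0.104)/(2πk) = 0.6931/(2π·0.0974) = 1.133 m·K/W
  R'_conv,out = 1/(2πr h) = 1/(2π·0.208·10.3) = 0.07429 m·K/W
ΣR = 2.345×10^-4 + 1.133 + 0.07429 = 1.208 m·K/W
Q' = ΔT/ΣR = (431 °C − 23.8 °C)/1.208 = 337 W/m

Q' = 337 W/m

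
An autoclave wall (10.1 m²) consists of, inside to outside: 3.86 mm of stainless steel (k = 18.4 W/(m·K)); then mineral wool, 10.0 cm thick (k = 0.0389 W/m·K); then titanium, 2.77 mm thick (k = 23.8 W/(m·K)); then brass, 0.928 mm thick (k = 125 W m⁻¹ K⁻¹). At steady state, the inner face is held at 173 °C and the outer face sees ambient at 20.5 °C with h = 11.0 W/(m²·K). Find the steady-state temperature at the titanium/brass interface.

Series thermal resistances, inner to outer:
  R_stainless steel = L/(kA) = 0.00386/(18.4·10.1) = 2.077×10^-5 K/W
  R_mineral wool = L/(kA) = 0.100/(0.0389·10.1) = 0.2545 K/W
  R_titanium = L/(kA) = 0.00277/(23.8·10.1) = 1.152×10^-5 K/W
  R_brass = L/(kA) = 9.28×10^-4/(125·10.1) = 7.350×10^-7 K/W
  R_conv,out = 1/(hA) = 1/(11.0·10.1) = 0.009001 K/W
ΣR = 2.077×10^-5 + 0.2545 + 1.152×10^-5 + 7.350×10^-7 + 0.009001 = 0.2635 K/W
Q = ΔT/ΣR = (173 °C − 20.5 °C)/0.2635 = 578.7 W
From the inner boundary to the titanium/brass interface, ΣR_partial = 0.2545 K/W.
T_interface = T_in − Q·ΣR_partial = 173 °C − (578.7)(0.2545) = 25.7 °C

T = 25.7 °C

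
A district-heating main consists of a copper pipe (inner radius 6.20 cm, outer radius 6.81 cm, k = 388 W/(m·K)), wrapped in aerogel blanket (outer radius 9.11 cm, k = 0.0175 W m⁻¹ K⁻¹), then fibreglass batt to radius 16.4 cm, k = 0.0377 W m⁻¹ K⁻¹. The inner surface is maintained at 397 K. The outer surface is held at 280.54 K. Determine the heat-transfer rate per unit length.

Treat each layer as a resistance in series:
  R'_copper = ln(0.0681/0.0620)/(2πk) = 0.09384/(2π·388) = 3.849×10^-5 m·K/W
  R'_aerogel blanket = ln(0.0911/0.0681)/(2πk) = 0.2910/(2π·0.0175) = 2.646 m·K/W
  R'_fibreglass batt = ln(0.164/0.0911)/(2πk) = 0.5879/(2π·0.0377) = 2.482 m·K/W
ΣR = 3.849×10^-5 + 2.646 + 2.482 = 5.128 m·K/W
Q' = ΔT/ΣR = (397 K − 280.54 K)/5.128 = 22.7 W/m

Q' = 22.7 W/m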